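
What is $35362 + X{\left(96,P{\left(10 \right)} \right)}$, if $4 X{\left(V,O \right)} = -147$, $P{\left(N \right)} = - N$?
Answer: $\frac{141301}{4} \approx 35325.0$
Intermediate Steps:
$X{\left(V,O \right)} = - \frac{147}{4}$ ($X{\left(V,O \right)} = \frac{1}{4} \left(-147\right) = - \frac{147}{4}$)
$35362 + X{\left(96,P{\left(10 \right)} \right)} = 35362 - \frac{147}{4} = \frac{141301}{4}$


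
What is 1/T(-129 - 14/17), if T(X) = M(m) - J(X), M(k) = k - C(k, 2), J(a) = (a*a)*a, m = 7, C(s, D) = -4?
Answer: 4913/10750017786 ≈ 4.5702e-7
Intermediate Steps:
J(a) = a**3 (J(a) = a**2*a = a**3)
M(k) = 4 + k (M(k) = k - 1*(-4) = k + 4 = 4 + k)
T(X) = 11 - X**3 (T(X) = (4 + 7) - X**3 = 11 - X**3)
1/T(-129 - 14/17) = 1/(11 - (-129 - 14/17)**3) = 1/(11 - (-2207/17)**3) = 1/(11 - 1*(-10749963743/4913)) = 1/(11 + 10749963743/4913) = 1/(10750017786/4913) = 4913/10750017786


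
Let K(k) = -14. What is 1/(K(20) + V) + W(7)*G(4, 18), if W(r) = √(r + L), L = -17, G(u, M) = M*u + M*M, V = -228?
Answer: -1/242 + 396*I*√10 ≈ -0.0041322 + 1252.3*I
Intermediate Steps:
G(u, M) = M² + M*u (G(u, M) = M*u + M² = M² + M*u)
W(r) = √(-17 + r) (W(r) = √(r - 17) = √(-17 + r))
1/(K(20) + V) + W(7)*G(4, 18) = 1/(-14 - 228) + √(-17 + 7)*(18*(18 + 4)) = 1/(-242) + √(-10)*(18*22) = -1/242 + (I*√10)*396 = -1/242 + 396*I*√10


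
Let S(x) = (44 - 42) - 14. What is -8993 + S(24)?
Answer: -9005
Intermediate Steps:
S(x) = -12 (S(x) = 2 - 14 = -12)
-8993 + S(24) = -8993 - 12 = -9005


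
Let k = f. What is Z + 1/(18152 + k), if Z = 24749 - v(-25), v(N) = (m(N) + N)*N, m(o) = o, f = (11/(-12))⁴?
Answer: 8845364661723/376414513 ≈ 23499.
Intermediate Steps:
f = 14641/20736 (f = (11*(-1/12))⁴ = (-11/12)⁴ = 14641/20736 ≈ 0.70607)
k = 14641/20736 ≈ 0.70607
v(N) = 2*N² (v(N) = (N + N)*N = (2*N)*N = 2*N²)
Z = 23499 (Z = 24749 - 2*(-25)² = 24749 - 2*625 = 24749 - 1*1250 = 24749 - 1250 = 23499)
Z + 1/(18152 + k) = 23499 + 1/(18152 + 14641/20736) = 23499 + 1/(376414513/20736) = 23499 + 20736/376414513 = 8845364661723/376414513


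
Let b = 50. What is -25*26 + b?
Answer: -600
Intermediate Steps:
-25*26 + b = -25*26 + 50 = -650 + 50 = -600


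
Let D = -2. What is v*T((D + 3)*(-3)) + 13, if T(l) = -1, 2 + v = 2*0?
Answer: 15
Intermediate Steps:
v = -2 (v = -2 + 2*0 = -2 + 0 = -2)
v*T((D + 3)*(-3)) + 13 = -2*(-1) + 13 = 2 + 13 = 15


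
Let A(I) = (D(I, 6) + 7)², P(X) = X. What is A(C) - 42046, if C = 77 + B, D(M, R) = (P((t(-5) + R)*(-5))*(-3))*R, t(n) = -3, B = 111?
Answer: 34683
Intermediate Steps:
D(M, R) = R*(-45 + 15*R) (D(M, R) = (((-3 + R)*(-5))*(-3))*R = ((15 - 5*R)*(-3))*R = (-45 + 15*R)*R = R*(-45 + 15*R))
C = 188 (C = 77 + 111 = 188)
A(I) = 76729 (A(I) = (15*6*(-3 + 6) + 7)² = (15*6*3 + 7)² = (270 + 7)² = 277² = 76729)
A(C) - 42046 = 76729 - 42046 = 34683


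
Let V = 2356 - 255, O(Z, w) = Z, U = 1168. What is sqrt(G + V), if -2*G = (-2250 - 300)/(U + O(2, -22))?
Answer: sqrt(12789114)/78 ≈ 45.849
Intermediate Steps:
G = 85/78 (G = -(-2250 - 300)/(2*(1168 + 2)) = -(-1275)/1170 = -1/2*(-85/39) = 85/78 ≈ 1.0897)
V = 2101
sqrt(G + V) = sqrt(85/78 + 2101) = sqrt(163963/78) = sqrt(12789114)/78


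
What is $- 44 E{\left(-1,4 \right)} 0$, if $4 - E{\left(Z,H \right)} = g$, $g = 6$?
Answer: $0$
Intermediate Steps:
$E{\left(Z,H \right)} = -2$ ($E{\left(Z,H \right)} = 4 - 6 = -2$)
$- 44 E{\left(-1,4 \right)} 0 = \left(-44\right) \left(-2\right) 0 = 88 \cdot 0 = 0$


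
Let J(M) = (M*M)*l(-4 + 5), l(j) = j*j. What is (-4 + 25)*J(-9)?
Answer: 1701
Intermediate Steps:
l(j) = j**2
J(M) = M**2 (J(M) = (M*M)*(-4 + 5)**2 = M**2*1**2 = M**2*1 = M**2)
(-4 + 25)*J(-9) = (-4 + 25)*(-9)**2 = 21*81 = 1701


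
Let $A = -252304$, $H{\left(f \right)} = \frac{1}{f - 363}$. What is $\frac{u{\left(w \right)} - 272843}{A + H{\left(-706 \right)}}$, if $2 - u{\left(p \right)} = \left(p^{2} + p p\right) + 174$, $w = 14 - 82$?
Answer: $\frac{301739147}{269712977} \approx 1.1187$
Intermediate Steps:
$H{\left(f \right)} = \frac{1}{-363 + f}$
$w = -68$ ($w = 14 - 82 = -68$)
$u{\left(p \right)} = -172 - 2 p^{2}$ ($u{\left(p \right)} = 2 - \left(\left(p^{2} + p p\right) + 174\right) = 2 - \left(\left(p^{2} + p^{2}\right) + 174\right) = 2 - \left(2 p^{2} + 174\right) = 2 - \left(174 + 2 p^{2}\right) = -172 - 2 p^{2}$)
$\frac{u{\left(w \right)} - 272843}{A + H{\left(-706 \right)}} = \frac{\left(-172 - 2 \left(-68\right)^{2}\right) - 272843}{-252304 + \frac{1}{-363 - 706}} = \frac{\left(-172 - 9248\right) - 272843}{-252304 + \frac{1}{-1069}} = \frac{\left(-172 - 9248\right) - 272843}{-252304 - \frac{1}{1069}} = \frac{-9420 - 272843}{- \frac{269712977}{1069}} = \left(-282263\right) \left(- \frac{1069}{269712977}\right) = \frac{301739147}{269712977}$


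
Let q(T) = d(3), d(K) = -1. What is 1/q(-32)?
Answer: -1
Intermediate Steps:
q(T) = -1
1/q(-32) = 1/(-1) = -1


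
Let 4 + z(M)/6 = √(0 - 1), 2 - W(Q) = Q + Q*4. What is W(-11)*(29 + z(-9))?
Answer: 285 + 342*I ≈ 285.0 + 342.0*I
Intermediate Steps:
W(Q) = 2 - 5*Q (W(Q) = 2 - (Q + Q*4) = 2 - (Q + 4*Q) = 2 - 5*Q)
z(M) = -24 + 6*I (z(M) = -24 + 6*√(0 - 1) = -24 + 6*√(-1) = -24 + 6*I)
W(-11)*(29 + z(-9)) = (2 - 5*(-11))*(29 + (-24 + 6*I)) = (2 + 55)*(5 + 6*I) = 57*(5 + 6*I) = 285 + 342*I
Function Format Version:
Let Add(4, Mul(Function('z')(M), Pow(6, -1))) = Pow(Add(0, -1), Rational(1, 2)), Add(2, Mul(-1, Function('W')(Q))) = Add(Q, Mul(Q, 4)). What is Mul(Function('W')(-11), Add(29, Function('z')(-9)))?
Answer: Add(285, Mul(342, I)) ≈ Add(285.00, Mul(342.00, I))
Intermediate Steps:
Function('W')(Q) = Add(2, Mul(-5, Q)) (Function('W')(Q) = Add(2, Mul(-1, Add(Q, Mul(Q, 4)))) = Add(2, Mul(-1, Add(Q, Mul(4, Q)))) = Add(2, Mul(-1, Mul(5, Q))) = Add(2, Mul(-5, Q)))
Function('z')(M) = Add(-24, Mul(6, I)) (Function('z')(M) = Add(-24, Mul(6, Pow(Add(0, -1), Rational(1, 2)))) = Add(-24, Mul(6, Pow(-1, Rational(1, 2)))) = Add(-24, Mul(6, I)))
Mul(Function('W')(-11), Add(29, Function('z')(-9))) = Mul(Add(2, Mul(-5, -11)), Add(29, Add(-24, Mul(6, I)))) = Mul(Add(2, 55), Add(5, Mul(6, I))) = Mul(57, Add(5, Mul(6, I))) = Add(285, Mul(342, I))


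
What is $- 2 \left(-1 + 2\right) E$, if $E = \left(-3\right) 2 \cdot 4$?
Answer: $48$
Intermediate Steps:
$E = -24$ ($E = \left(-6\right) 4 = -24$)
$- 2 \left(-1 + 2\right) E = - 2 \left(-1 + 2\right) \left(-24\right) = \left(-2\right) 1 \left(-24\right) = \left(-2\right) \left(-24\right) = 48$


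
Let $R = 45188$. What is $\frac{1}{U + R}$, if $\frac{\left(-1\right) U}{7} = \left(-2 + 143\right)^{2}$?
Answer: $- \frac{1}{93979} \approx -1.0641 \cdot 10^{-5}$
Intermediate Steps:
$U = -139167$ ($U = - 7 \left(-2 + 143\right)^{2} = - 7 \cdot 141^{2} = \left(-7\right) 19881 = -139167$)
$\frac{1}{U + R} = \frac{1}{-139167 + 45188} = \frac{1}{-93979} = - \frac{1}{93979}$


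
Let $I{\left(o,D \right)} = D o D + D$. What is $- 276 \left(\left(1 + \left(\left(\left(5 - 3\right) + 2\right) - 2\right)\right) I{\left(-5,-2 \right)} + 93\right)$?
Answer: $-7452$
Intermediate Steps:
$I{\left(o,D \right)} = D + o D^{2}$ ($I{\left(o,D \right)} = o D^{2} + D = D + o D^{2}$)
$- 276 \left(\left(1 + \left(\left(\left(5 - 3\right) + 2\right) - 2\right)\right) I{\left(-5,-2 \right)} + 93\right) = - 276 \left(\left(1 + \left(\left(\left(5 - 3\right) + 2\right) - 2\right)\right) \left(- 2 \left(1 - -10\right)\right) + 93\right) = - 276 \left(\left(1 + \left(\left(2 + 2\right) - 2\right)\right) \left(- 2 \left(1 + 10\right)\right) + 93\right) = - 276 \left(\left(1 + \left(4 - 2\right)\right) \left(\left(-2\right) 11\right) + 93\right) = - 276 \left(\left(1 + 2\right) \left(-22\right) + 93\right) = - 276 \left(3 \left(-22\right) + 93\right) = - 276 \left(-66 + 93\right) = \left(-276\right) 27 = -7452$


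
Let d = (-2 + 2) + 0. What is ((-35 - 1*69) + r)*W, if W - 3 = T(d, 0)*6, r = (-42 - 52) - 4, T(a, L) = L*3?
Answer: -606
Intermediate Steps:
d = 0 (d = 0 + 0 = 0)
T(a, L) = 3*L
r = -98 (r = -94 - 4 = -98)
W = 3 (W = 3 + (3*0)*6 = 3 + 0*6 = 3 + 0 = 3)
((-35 - 1*69) + r)*W = ((-35 - 1*69) - 98)*3 = ((-35 - 69) - 98)*3 = (-104 - 98)*3 = -202*3 = -606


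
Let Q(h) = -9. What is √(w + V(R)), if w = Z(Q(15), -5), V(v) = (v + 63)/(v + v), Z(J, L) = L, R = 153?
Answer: I*√1241/17 ≈ 2.0722*I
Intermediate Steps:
V(v) = (63 + v)/(2*v) (V(v) = (63 + v)/((2*v)) = (63 + v)*(1/(2*v)) = (63 + v)/(2*v))
w = -5
√(w + V(R)) = √(-5 + (½)*(63 + 153)/153) = √(-5 + (½)*(1/153)*216) = √(-5 + 12/17) = √(-73/17) = I*√1241/17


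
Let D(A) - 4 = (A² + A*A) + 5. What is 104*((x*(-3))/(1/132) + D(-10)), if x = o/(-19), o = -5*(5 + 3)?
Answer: -1234376/19 ≈ -64967.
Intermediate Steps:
o = -40 (o = -5*8 = -40)
D(A) = 9 + 2*A² (D(A) = 4 + ((A² + A*A) + 5) = 4 + ((A² + A²) + 5) = 4 + (2*A² + 5) = 4 + (5 + 2*A²) = 9 + 2*A²)
x = 40/19 (x = -40/(-19) = -40*(-1/19) = 40/19 ≈ 2.1053)
104*((x*(-3))/(1/132) + D(-10)) = 104*(((40/19)*(-3))/(1/132) + (9 + 2*(-10)²)) = 104*(-120/(19*1/132) + (9 + 2*100)) = 104*(-120/19*132 + (9 + 200)) = 104*(-15840/19 + 209) = 104*(-11869/19) = -1234376/19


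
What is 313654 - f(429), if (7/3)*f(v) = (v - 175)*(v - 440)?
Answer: 2203960/7 ≈ 3.1485e+5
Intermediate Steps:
f(v) = 3*(-440 + v)*(-175 + v)/7 (f(v) = 3*((v - 175)*(v - 440))/7 = 3*((-175 + v)*(-440 + v))/7 = 3*((-440 + v)*(-175 + v))/7 = 3*(-440 + v)*(-175 + v)/7)
313654 - f(429) = 313654 - (33000 - 1845/7*429 + (3/7)*429**2) = 313654 - (33000 - 791505/7 + (3/7)*184041) = 313654 - (33000 - 791505/7 + 552123/7) = 313654 - 1*(-8382/7) = 313654 + 8382/7 = 2203960/7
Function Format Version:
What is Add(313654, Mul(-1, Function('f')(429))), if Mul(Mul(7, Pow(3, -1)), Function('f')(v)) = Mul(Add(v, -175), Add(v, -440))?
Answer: Rational(2203960, 7) ≈ 3.1485e+5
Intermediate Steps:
Function('f')(v) = Mul(Rational(3, 7), Add(-440, v), Add(-175, v)) (Function('f')(v) = Mul(Rational(3, 7), Mul(Add(v, -175), Add(v, -440))) = Mul(Rational(3, 7), Mul(Add(-175, v), Add(-440, v))) = Mul(Rational(3, 7), Mul(Add(-440, v), Add(-175, v))) = Mul(Rational(3, 7), Add(-440, v), Add(-175, v)))
Add(313654, Mul(-1, Function('f')(429))) = Add(313654, Mul(-1, Add(33000, Mul(Rational(-1845, 7), 429), Mul(Rational(3, 7), Pow(429, 2))))) = Add(313654, Mul(-1, Add(33000, Rational(-791505, 7), Mul(Rational(3, 7), 184041)))) = Add(313654, Mul(-1, Add(33000, Rational(-791505, 7), Rational(552123, 7)))) = Add(313654, Mul(-1, Rational(-8382, 7))) = Add(313654, Rational(8382, 7)) = Rational(2203960, 7)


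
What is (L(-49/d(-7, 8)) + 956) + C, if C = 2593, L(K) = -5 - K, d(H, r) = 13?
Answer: 46121/13 ≈ 3547.8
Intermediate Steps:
(L(-49/d(-7, 8)) + 956) + C = ((-5 - (-49)/13) + 956) + 2593 = ((-5 - 1*(-49/13)) + 956) + 2593 = ((-5 + 49/13) + 956) + 2593 = (-16/13 + 956) + 2593 = 12412/13 + 2593 = 46121/13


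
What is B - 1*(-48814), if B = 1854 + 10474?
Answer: 61142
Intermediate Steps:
B = 12328
B - 1*(-48814) = 12328 - 1*(-48814) = 12328 + 48814 = 61142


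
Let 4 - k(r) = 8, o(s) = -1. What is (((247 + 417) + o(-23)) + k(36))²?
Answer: 434281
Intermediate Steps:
k(r) = -4 (k(r) = 4 - 1*8 = 4 - 8 = -4)
(((247 + 417) + o(-23)) + k(36))² = (((247 + 417) - 1) - 4)² = ((664 - 1) - 4)² = (663 - 4)² = 659² = 434281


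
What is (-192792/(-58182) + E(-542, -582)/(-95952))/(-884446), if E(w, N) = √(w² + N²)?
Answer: -16066/4288236431 + √158122/42432181296 ≈ -3.7372e-6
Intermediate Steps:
E(w, N) = √(N² + w²)
(-192792/(-58182) + E(-542, -582)/(-95952))/(-884446) = (-192792/(-58182) + √((-582)² + (-542)²)/(-95952))/(-884446) = (-192792*(-1/58182) + √(338724 + 293764)*(-1/95952))*(-1/884446) = (32132/9697 + √632488*(-1/95952))*(-1/884446) = (32132/9697 + (2*√158122)*(-1/95952))*(-1/884446) = (32132/9697 - √158122/47976)*(-1/884446) = -16066/4288236431 + √158122/42432181296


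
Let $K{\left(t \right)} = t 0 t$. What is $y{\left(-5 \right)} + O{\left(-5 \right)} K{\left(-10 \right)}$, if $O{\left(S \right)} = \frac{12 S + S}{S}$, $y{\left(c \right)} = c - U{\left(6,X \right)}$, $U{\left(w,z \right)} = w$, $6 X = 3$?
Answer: $-11$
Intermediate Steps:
$X = \frac{1}{2}$ ($X = \frac{1}{6} \cdot 3 = \frac{1}{2} \approx 0.5$)
$K{\left(t \right)} = 0$ ($K{\left(t \right)} = 0 t = 0$)
$y{\left(c \right)} = -6 + c$ ($y{\left(c \right)} = c - 6 = -6 + c$)
$O{\left(S \right)} = 13$ ($O{\left(S \right)} = \frac{13 S}{S} = 13$)
$y{\left(-5 \right)} + O{\left(-5 \right)} K{\left(-10 \right)} = \left(-6 - 5\right) + 13 \cdot 0 = -11 + 0 = -11$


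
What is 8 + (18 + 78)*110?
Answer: 10568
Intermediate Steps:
8 + (18 + 78)*110 = 8 + 96*110 = 8 + 10560 = 10568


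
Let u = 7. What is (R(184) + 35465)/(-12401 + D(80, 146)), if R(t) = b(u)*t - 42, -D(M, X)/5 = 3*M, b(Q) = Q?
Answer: -36711/13601 ≈ -2.6991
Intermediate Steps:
D(M, X) = -15*M
R(t) = -42 + 7*t (R(t) = 7*t - 42 = -42 + 7*t)
(R(184) + 35465)/(-12401 + D(80, 146)) = ((-42 + 7*184) + 35465)/(-12401 - 15*80) = ((-42 + 1288) + 35465)/(-12401 - 1200) = (1246 + 35465)/(-13601) = 36711*(-1/13601) = -36711/13601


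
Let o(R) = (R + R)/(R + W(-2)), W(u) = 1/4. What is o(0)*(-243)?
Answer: 0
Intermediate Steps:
W(u) = ¼
o(R) = 2*R/(¼ + R) (o(R) = (R + R)/(R + ¼) = (2*R)/(¼ + R) = 2*R/(¼ + R))
o(0)*(-243) = (8*0/(1 + 4*0))*(-243) = (8*0/(1 + 0))*(-243) = (8*0/1)*(-243) = (8*0*1)*(-243) = 0*(-243) = 0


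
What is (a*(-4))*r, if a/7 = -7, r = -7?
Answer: -1372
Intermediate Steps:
a = -49 (a = 7*(-7) = -49)
(a*(-4))*r = -49*(-4)*(-7) = 196*(-7) = -1372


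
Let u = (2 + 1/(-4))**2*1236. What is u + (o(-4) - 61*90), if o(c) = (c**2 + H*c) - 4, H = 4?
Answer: -6835/4 ≈ -1708.8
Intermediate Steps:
o(c) = -4 + c**2 + 4*c (o(c) = (c**2 + 4*c) - 4 = -4 + c**2 + 4*c)
u = 15141/4 (u = (2 - 1/4)**2*1236 = (7/4)**2*1236 = (49/16)*1236 = 15141/4 ≈ 3785.3)
u + (o(-4) - 61*90) = 15141/4 + ((-4 + (-4)**2 + 4*(-4)) - 61*90) = 15141/4 + ((-4 + 16 - 16) - 5490) = 15141/4 + (-4 - 5490) = 15141/4 - 5494 = -6835/4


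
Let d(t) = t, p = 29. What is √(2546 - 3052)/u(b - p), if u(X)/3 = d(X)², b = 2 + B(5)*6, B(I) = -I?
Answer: I*√506/9747 ≈ 0.0023078*I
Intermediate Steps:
b = -28 (b = 2 - 1*5*6 = 2 - 5*6 = 2 - 30 = -28)
u(X) = 3*X²
√(2546 - 3052)/u(b - p) = √(2546 - 3052)/((3*(-28 - 1*29)²)) = √(-506)/((3*(-28 - 29)²)) = (I*√506)/((3*(-57)²)) = (I*√506)/((3*3249)) = (I*√506)/9747 = (I*√506)*(1/9747) = I*√506/9747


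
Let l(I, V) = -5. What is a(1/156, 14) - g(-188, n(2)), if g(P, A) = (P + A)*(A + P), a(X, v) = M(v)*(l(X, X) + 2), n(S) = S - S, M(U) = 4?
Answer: -35356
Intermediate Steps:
n(S) = 0
a(X, v) = -12 (a(X, v) = 4*(-5 + 2) = 4*(-3) = -12)
g(P, A) = (A + P)² (g(P, A) = (A + P)*(A + P) = (A + P)²)
a(1/156, 14) - g(-188, n(2)) = -12 - (0 - 188)² = -12 - 1*(-188)² = -12 - 1*35344 = -12 - 35344 = -35356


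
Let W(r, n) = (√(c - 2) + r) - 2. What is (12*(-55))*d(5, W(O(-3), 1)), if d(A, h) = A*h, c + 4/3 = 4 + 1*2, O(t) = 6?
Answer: -13200 - 2200*√6 ≈ -18589.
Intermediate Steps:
c = 14/3 (c = -4/3 + (4 + 1*2) = -4/3 + (4 + 2) = -4/3 + 6 = 14/3 ≈ 4.6667)
W(r, n) = -2 + r + 2*√6/3 (W(r, n) = (√(14/3 - 2) + r) - 2 = (√(8/3) + r) - 2 = (2*√6/3 + r) - 2 = (r + 2*√6/3) - 2 = -2 + r + 2*√6/3)
(12*(-55))*d(5, W(O(-3), 1)) = (12*(-55))*(5*(-2 + 6 + 2*√6/3)) = -3300*(4 + 2*√6/3) = -660*(20 + 10*√6/3) = -13200 - 2200*√6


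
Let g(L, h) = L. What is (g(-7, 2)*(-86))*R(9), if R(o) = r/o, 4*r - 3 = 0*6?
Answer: 301/6 ≈ 50.167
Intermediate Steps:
r = 3/4 (r = 3/4 + (0*6)/4 = 3/4 + (1/4)*0 = 3/4 + 0 = 3/4 ≈ 0.75000)
R(o) = 3/(4*o)
(g(-7, 2)*(-86))*R(9) = (-7*(-86))*((3/4)/9) = 602*((3/4)*(1/9)) = 602*(1/12) = 301/6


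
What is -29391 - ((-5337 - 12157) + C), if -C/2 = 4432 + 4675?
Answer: 6317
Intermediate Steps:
C = -18214 (C = -2*(4432 + 4675) = -2*9107 = -18214)
-29391 - ((-5337 - 12157) + C) = -29391 - ((-5337 - 12157) - 18214) = -29391 - (-17494 - 18214) = -29391 - 1*(-35708) = -29391 + 35708 = 6317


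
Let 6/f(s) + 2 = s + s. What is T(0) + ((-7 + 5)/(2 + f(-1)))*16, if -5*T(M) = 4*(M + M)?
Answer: -64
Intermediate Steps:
f(s) = 6/(-2 + 2*s) (f(s) = 6/(-2 + (s + s)) = 6/(-2 + 2*s))
T(M) = -8*M/5 (T(M) = -4*(M + M)/5 = -4*2*M/5 = -8*M/5)
T(0) + ((-7 + 5)/(2 + f(-1)))*16 = -8/5*0 + ((-7 + 5)/(2 + 3/(-1 - 1)))*16 = 0 - 2/(2 + 3/(-2))*16 = 0 - 2/(2 + 3*(-1/2))*16 = 0 - 2/(2 - 3/2)*16 = 0 - 2/1/2*16 = 0 - 2*2*16 = 0 - 4*16 = 0 - 64 = -64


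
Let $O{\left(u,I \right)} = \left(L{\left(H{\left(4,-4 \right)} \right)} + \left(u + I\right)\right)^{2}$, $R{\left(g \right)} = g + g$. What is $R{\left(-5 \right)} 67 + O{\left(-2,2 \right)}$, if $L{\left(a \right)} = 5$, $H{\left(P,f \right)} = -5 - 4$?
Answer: $-645$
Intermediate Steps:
$H{\left(P,f \right)} = -9$
$R{\left(g \right)} = 2 g$
$O{\left(u,I \right)} = \left(5 + I + u\right)^{2}$ ($O{\left(u,I \right)} = \left(5 + \left(u + I\right)\right)^{2} = \left(5 + \left(I + u\right)\right)^{2} = \left(5 + I + u\right)^{2}$)
$R{\left(-5 \right)} 67 + O{\left(-2,2 \right)} = 2 \left(-5\right) 67 + \left(5 + 2 - 2\right)^{2} = \left(-10\right) 67 + 5^{2} = -670 + 25 = -645$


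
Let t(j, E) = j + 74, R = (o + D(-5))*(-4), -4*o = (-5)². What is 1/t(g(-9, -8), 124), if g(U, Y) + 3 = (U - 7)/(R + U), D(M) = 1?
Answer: 3/209 ≈ 0.014354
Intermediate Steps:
o = -25/4 (o = -¼*(-5)² = -¼*25 = -25/4 ≈ -6.2500)
R = 21 (R = (-25/4 + 1)*(-4) = -21/4*(-4) = 21)
g(U, Y) = -3 + (-7 + U)/(21 + U) (g(U, Y) = -3 + (U - 7)/(21 + U) = -3 + (-7 + U)/(21 + U))
t(j, E) = 74 + j
1/t(g(-9, -8), 124) = 1/(74 + 2*(-35 - 1*(-9))/(21 - 9)) = 1/(74 + 2*(-35 + 9)/12) = 1/(74 + 2*(1/12)*(-26)) = 1/(74 - 13/3) = 1/(209/3) = 3/209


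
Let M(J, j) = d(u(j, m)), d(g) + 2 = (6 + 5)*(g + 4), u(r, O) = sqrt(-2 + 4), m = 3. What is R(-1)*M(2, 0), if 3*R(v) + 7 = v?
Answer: -112 - 88*sqrt(2)/3 ≈ -153.48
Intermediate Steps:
u(r, O) = sqrt(2)
d(g) = 42 + 11*g (d(g) = -2 + (6 + 5)*(g + 4) = -2 + 11*(4 + g) = -2 + (44 + 11*g) = 42 + 11*g)
R(v) = -7/3 + v/3
M(J, j) = 42 + 11*sqrt(2)
R(-1)*M(2, 0) = (-7/3 + (1/3)*(-1))*(42 + 11*sqrt(2)) = (-7/3 - 1/3)*(42 + 11*sqrt(2)) = -8*(42 + 11*sqrt(2))/3 = -112 - 88*sqrt(2)/3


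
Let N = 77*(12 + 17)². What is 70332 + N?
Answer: 135089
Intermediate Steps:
N = 64757 (N = 77*29² = 77*841 = 64757)
70332 + N = 70332 + 64757 = 135089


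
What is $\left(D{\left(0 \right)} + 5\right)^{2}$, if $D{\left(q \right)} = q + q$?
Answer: $25$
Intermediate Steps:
$D{\left(q \right)} = 2 q$
$\left(D{\left(0 \right)} + 5\right)^{2} = \left(2 \cdot 0 + 5\right)^{2} = \left(0 + 5\right)^{2} = 5^{2} = 25$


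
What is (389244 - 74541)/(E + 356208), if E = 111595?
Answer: 314703/467803 ≈ 0.67273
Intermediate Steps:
(389244 - 74541)/(E + 356208) = (389244 - 74541)/(111595 + 356208) = 314703/467803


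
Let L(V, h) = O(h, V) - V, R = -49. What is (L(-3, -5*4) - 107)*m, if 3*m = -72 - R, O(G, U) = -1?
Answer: 805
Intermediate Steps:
m = -23/3 (m = (-72 - 1*(-49))/3 = (-72 + 49)/3 = (⅓)*(-23) = -23/3 ≈ -7.6667)
L(V, h) = -1 - V
(L(-3, -5*4) - 107)*m = ((-1 - 1*(-3)) - 107)*(-23/3) = ((-1 + 3) - 107)*(-23/3) = (2 - 107)*(-23/3) = -105*(-23/3) = 805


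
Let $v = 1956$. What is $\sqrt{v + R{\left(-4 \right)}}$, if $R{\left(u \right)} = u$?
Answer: $4 \sqrt{122} \approx 44.181$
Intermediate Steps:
$\sqrt{v + R{\left(-4 \right)}} = \sqrt{1956 - 4} = \sqrt{1952} = 4 \sqrt{122}$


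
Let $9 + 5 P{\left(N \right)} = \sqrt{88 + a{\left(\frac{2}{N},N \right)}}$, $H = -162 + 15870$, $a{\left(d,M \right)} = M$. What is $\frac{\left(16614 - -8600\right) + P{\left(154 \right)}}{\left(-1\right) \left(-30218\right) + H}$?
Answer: $\frac{126061}{229630} + \frac{11 \sqrt{2}}{229630} \approx 0.54904$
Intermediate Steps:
$H = 15708$
$P{\left(N \right)} = - \frac{9}{5} + \frac{\sqrt{88 + N}}{5}$
$\frac{\left(16614 - -8600\right) + P{\left(154 \right)}}{\left(-1\right) \left(-30218\right) + H} = \frac{\left(16614 - -8600\right) - \left(\frac{9}{5} - \frac{\sqrt{88 + 154}}{5}\right)}{\left(-1\right) \left(-30218\right) + 15708} = \frac{\left(16614 + 8600\right) - \left(\frac{9}{5} - \frac{\sqrt{242}}{5}\right)}{30218 + 15708} = \frac{25214 - \left(\frac{9}{5} - \frac{11 \sqrt{2}}{5}\right)}{45926} = \left(25214 - \left(\frac{9}{5} - \frac{11 \sqrt{2}}{5}\right)\right) \frac{1}{45926} = \left(\frac{126061}{5} + \frac{11 \sqrt{2}}{5}\right) \frac{1}{45926} = \frac{126061}{229630} + \frac{11 \sqrt{2}}{229630}$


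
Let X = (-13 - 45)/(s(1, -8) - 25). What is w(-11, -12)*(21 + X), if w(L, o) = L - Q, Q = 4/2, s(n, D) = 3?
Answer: -3380/11 ≈ -307.27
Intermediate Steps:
Q = 2 (Q = 4*(½) = 2)
X = 29/11 (X = (-13 - 45)/(3 - 25) = -58/(-22) = -58*(-1/22) = 29/11 ≈ 2.6364)
w(L, o) = -2 + L (w(L, o) = L - 1*2 = L - 2 = -2 + L)
w(-11, -12)*(21 + X) = (-2 - 11)*(21 + 29/11) = -13*260/11 = -3380/11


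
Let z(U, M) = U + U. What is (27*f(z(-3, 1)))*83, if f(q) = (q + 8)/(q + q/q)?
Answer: -4482/5 ≈ -896.40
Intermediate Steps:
z(U, M) = 2*U
f(q) = (8 + q)/(1 + q) (f(q) = (8 + q)/(q + 1) = (8 + q)/(1 + q))
(27*f(z(-3, 1)))*83 = (27*((8 + 2*(-3))/(1 + 2*(-3))))*83 = (27*((8 - 6)/(1 - 6)))*83 = (27*(2/(-5)))*83 = (27*(-⅕*2))*83 = (27*(-⅖))*83 = -54/5*83 = -4482/5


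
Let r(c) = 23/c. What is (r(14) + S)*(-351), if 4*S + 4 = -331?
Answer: 806949/28 ≈ 28820.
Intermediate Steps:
S = -335/4 (S = -1 + (¼)*(-331) = -1 - 331/4 = -335/4 ≈ -83.750)
(r(14) + S)*(-351) = (23/14 - 335/4)*(-351) = -2299/28*(-351) = 806949/28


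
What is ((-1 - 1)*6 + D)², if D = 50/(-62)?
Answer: 157609/961 ≈ 164.01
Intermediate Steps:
D = -25/31 (D = 50*(-1/62) = -25/31 ≈ -0.80645)
((-1 - 1)*6 + D)² = ((-1 - 1)*6 - 25/31)² = (-2*6 - 25/31)² = (-12 - 25/31)² = (-397/31)² = 157609/961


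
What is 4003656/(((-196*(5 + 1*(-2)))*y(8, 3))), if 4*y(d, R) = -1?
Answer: 1334552/49 ≈ 27236.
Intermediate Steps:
y(d, R) = -1/4 (y(d, R) = (1/4)*(-1) = -1/4)
4003656/(((-196*(5 + 1*(-2)))*y(8, 3))) = 4003656/((-196*(5 + 1*(-2))*(-1/4))) = 4003656/((-196*(5 - 2)*(-1/4))) = 4003656/((-196*3*(-1/4))) = 4003656/((-588*(-1/4))) = 4003656/147 = 4003656*(1/147) = 1334552/49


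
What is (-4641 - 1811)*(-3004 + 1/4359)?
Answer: 84485294620/4359 ≈ 1.9382e+7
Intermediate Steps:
(-4641 - 1811)*(-3004 + 1/4359) = -6452*(-3004 + 1/4359) = -6452*(-13094435/4359) = 84485294620/4359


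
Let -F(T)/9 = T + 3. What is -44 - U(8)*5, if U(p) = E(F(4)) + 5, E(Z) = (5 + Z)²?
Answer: -16889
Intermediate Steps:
F(T) = -27 - 9*T (F(T) = -9*(T + 3) = -9*(3 + T) = -27 - 9*T)
U(p) = 3369 (U(p) = (5 + (-27 - 9*4))² + 5 = (5 + (-27 - 36))² + 5 = (5 - 63)² + 5 = (-58)² + 5 = 3364 + 5 = 3369)
-44 - U(8)*5 = -44 - 1*3369*5 = -44 - 3369*5 = -44 - 16845 = -16889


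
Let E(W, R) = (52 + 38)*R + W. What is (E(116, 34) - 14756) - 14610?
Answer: -26190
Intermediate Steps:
E(W, R) = W + 90*R (E(W, R) = 90*R + W = W + 90*R)
(E(116, 34) - 14756) - 14610 = ((116 + 90*34) - 14756) - 14610 = ((116 + 3060) - 14756) - 14610 = (3176 - 14756) - 14610 = -11580 - 14610 = -26190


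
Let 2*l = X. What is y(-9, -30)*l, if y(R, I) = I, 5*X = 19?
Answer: -57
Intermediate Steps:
X = 19/5 (X = (1/5)*19 = 19/5 ≈ 3.8000)
l = 19/10 (l = (1/2)*(19/5) = 19/10 ≈ 1.9000)
y(-9, -30)*l = -30*19/10 = -57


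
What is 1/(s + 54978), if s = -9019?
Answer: 1/45959 ≈ 2.1759e-5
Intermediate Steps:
1/(s + 54978) = 1/(-9019 + 54978) = 1/45959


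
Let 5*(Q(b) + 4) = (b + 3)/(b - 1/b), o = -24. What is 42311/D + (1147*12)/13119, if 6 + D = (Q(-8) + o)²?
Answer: 748406210443/13380164306 ≈ 55.934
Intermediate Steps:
Q(b) = -4 + (3 + b)/(5*(b - 1/b)) (Q(b) = -4 + ((b + 3)/(b - 1/b))/5 = -4 + ((3 + b)/(b - 1/b))/5 = -4 + (3 + b)/(5*(b - 1/b)))
D = 3059722/3969 (D = -6 + ((20 - 19*(-8)² + 3*(-8))/(5*(-1 + (-8)²)) - 24)² = -6 + ((20 - 19*64 - 24)/(5*(-1 + 64)) - 24)² = -6 + ((⅕)*(20 - 1216 - 24)/63 - 24)² = -6 + ((⅕)*(1/63)*(-1220) - 24)² = -6 + (-244/63 - 24)² = -6 + (-1756/63)² = -6 + 3083536/3969 = 3059722/3969 ≈ 770.91)
42311/D + (1147*12)/13119 = 42311/(3059722/3969) + (1147*12)/13119 = 42311*(3969/3059722) + 13764*(1/13119) = 167932359/3059722 + 4588/4373 = 748406210443/13380164306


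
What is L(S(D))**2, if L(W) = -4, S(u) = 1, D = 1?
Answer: 16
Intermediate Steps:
L(S(D))**2 = (-4)**2 = 16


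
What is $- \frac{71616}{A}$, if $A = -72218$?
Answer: $\frac{35808}{36109} \approx 0.99166$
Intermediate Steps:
$- \frac{71616}{A} = - \frac{71616}{-72218} = \left(-71616\right) \left(- \frac{1}{72218}\right) = \frac{35808}{36109}$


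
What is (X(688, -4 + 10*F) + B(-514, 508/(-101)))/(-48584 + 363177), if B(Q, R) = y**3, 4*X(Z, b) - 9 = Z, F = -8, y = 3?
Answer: 805/1258372 ≈ 0.00063972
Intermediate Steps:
X(Z, b) = 9/4 + Z/4
B(Q, R) = 27 (B(Q, R) = 3**3 = 27)
(X(688, -4 + 10*F) + B(-514, 508/(-101)))/(-48584 + 363177) = ((9/4 + (1/4)*688) + 27)/(-48584 + 363177) = ((9/4 + 172) + 27)/314593 = (697/4 + 27)*(1/314593) = (805/4)*(1/314593) = 805/1258372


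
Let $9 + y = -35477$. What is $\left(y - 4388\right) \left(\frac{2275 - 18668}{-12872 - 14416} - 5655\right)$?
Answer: $\frac{3076224213439}{13644} \approx 2.2546 \cdot 10^{8}$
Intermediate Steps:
$y = -35486$ ($y = -9 - 35477 = -35486$)
$\left(y - 4388\right) \left(\frac{2275 - 18668}{-12872 - 14416} - 5655\right) = \left(-35486 - 4388\right) \left(\frac{2275 - 18668}{-12872 - 14416} - 5655\right) = - 39874 \left(- \frac{16393}{-27288} - 5655\right) = - 39874 \left(\left(-16393\right) \left(- \frac{1}{27288}\right) - 5655\right) = - 39874 \left(\frac{16393}{27288} - 5655\right) = \left(-39874\right) \left(- \frac{154297247}{27288}\right) = \frac{3076224213439}{13644}$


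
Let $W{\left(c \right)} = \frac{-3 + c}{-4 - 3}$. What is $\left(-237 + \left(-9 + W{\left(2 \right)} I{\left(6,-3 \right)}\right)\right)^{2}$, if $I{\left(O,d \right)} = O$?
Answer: $\frac{2944656}{49} \approx 60095.0$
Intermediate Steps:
$W{\left(c \right)} = \frac{3}{7} - \frac{c}{7}$ ($W{\left(c \right)} = \frac{-3 + c}{-7} = \left(-3 + c\right) \left(- \frac{1}{7}\right) = \frac{3}{7} - \frac{c}{7}$)
$\left(-237 + \left(-9 + W{\left(2 \right)} I{\left(6,-3 \right)}\right)\right)^{2} = \left(-237 - \left(9 - \left(\frac{3}{7} - \frac{2}{7}\right) 6\right)\right)^{2} = \left(-237 + \left(-9 + \frac{1}{7} \cdot 6\right)\right)^{2} = \left(-237 + \left(-9 + \frac{6}{7}\right)\right)^{2} = \left(-237 - \frac{57}{7}\right)^{2} = \left(- \frac{1716}{7}\right)^{2} = \frac{2944656}{49}$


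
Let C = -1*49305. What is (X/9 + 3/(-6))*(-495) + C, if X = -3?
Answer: -97785/2 ≈ -48893.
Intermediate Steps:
C = -49305
(X/9 + 3/(-6))*(-495) + C = (-3/9 + 3/(-6))*(-495) - 49305 = (-3*1/9 + 3*(-1/6))*(-495) - 49305 = (-1/3 - 1/2)*(-495) - 49305 = -5/6*(-495) - 49305 = 825/2 - 49305 = -97785/2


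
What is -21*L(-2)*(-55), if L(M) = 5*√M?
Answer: 5775*I*√2 ≈ 8167.1*I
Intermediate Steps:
-21*L(-2)*(-55) = -105*√(-2)*(-55) = -105*I*√2*(-55) = 5775*I*√2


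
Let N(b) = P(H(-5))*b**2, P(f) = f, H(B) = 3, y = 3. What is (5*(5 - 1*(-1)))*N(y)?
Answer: 810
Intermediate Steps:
N(b) = 3*b**2
(5*(5 - 1*(-1)))*N(y) = (5*(5 - 1*(-1)))*(3*3**2) = (5*(5 + 1))*(3*9) = (5*6)*27 = 30*27 = 810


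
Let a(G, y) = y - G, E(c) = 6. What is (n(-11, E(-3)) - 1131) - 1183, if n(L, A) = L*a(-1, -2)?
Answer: -2303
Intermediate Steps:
n(L, A) = -L (n(L, A) = L*(-2 - 1*(-1)) = L*(-2 + 1) = L*(-1) = -L)
(n(-11, E(-3)) - 1131) - 1183 = (-1*(-11) - 1131) - 1183 = (11 - 1131) - 1183 = -1120 - 1183 = -2303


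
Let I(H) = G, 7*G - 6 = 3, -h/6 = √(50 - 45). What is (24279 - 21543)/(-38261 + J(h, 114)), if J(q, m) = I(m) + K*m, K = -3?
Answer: -4788/67553 ≈ -0.070878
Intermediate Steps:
h = -6*√5 (h = -6*√(50 - 45) = -6*√5 ≈ -13.416)
G = 9/7 (G = 6/7 + (⅐)*3 = 6/7 + 3/7 = 9/7 ≈ 1.2857)
I(H) = 9/7
J(q, m) = 9/7 - 3*m
(24279 - 21543)/(-38261 + J(h, 114)) = (24279 - 21543)/(-38261 + (9/7 - 3*114)) = 2736/(-38261 + (9/7 - 342)) = 2736/(-38261 - 2385/7) = 2736/(-270212/7) = 2736*(-7/270212) = -4788/67553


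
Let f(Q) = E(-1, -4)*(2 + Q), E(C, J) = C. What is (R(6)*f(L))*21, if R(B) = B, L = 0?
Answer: -252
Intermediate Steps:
f(Q) = -2 - Q (f(Q) = -(2 + Q) = -2 - Q)
(R(6)*f(L))*21 = (6*(-2 - 1*0))*21 = (6*(-2 + 0))*21 = (6*(-2))*21 = -12*21 = -252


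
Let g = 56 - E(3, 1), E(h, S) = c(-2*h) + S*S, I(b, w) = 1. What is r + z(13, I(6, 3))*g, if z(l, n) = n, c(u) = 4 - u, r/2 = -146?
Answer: -247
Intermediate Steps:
r = -292 (r = 2*(-146) = -292)
E(h, S) = 4 + S**2 + 2*h (E(h, S) = (4 - (-2)*h) + S*S = (4 + 2*h) + S**2 = 4 + S**2 + 2*h)
g = 45 (g = 56 - (4 + 1**2 + 2*3) = 56 - (4 + 1 + 6) = 56 - 1*11 = 56 - 11 = 45)
r + z(13, I(6, 3))*g = -292 + 1*45 = -292 + 45 = -247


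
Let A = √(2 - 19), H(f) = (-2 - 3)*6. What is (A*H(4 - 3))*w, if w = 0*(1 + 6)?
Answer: 0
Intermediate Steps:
H(f) = -30 (H(f) = -5*6 = -30)
A = I*√17 (A = √(-17) = I*√17 ≈ 4.1231*I)
w = 0 (w = 0*7 = 0)
(A*H(4 - 3))*w = ((I*√17)*(-30))*0 = -30*I*√17*0 = 0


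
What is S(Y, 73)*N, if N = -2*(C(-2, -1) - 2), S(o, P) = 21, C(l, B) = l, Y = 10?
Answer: 168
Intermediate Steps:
N = 8 (N = -2*(-2 - 2) = -2*(-4) = 8)
S(Y, 73)*N = 21*8 = 168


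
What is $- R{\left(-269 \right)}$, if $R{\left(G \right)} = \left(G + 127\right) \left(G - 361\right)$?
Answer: $-89460$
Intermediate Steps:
$R{\left(G \right)} = \left(-361 + G\right) \left(127 + G\right)$ ($R{\left(G \right)} = \left(127 + G\right) \left(-361 + G\right) = \left(-361 + G\right) \left(127 + G\right)$)
$- R{\left(-269 \right)} = - (-45847 + \left(-269\right)^{2} - -62946) = - (-45847 + 72361 + 62946) = \left(-1\right) 89460 = -89460$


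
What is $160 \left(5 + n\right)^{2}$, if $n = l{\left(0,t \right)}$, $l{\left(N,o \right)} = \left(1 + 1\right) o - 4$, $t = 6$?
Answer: $27040$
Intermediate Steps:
$l{\left(N,o \right)} = -4 + 2 o$ ($l{\left(N,o \right)} = 2 o - 4 = -4 + 2 o$)
$n = 8$ ($n = -4 + 2 \cdot 6 = -4 + 12 = 8$)
$160 \left(5 + n\right)^{2} = 160 \left(5 + 8\right)^{2} = 160 \cdot 13^{2} = 160 \cdot 169 = 27040$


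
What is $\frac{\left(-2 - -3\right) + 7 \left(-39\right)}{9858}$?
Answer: $- \frac{136}{4929} \approx -0.027592$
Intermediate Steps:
$\frac{\left(-2 - -3\right) + 7 \left(-39\right)}{9858} = \left(\left(-2 + 3\right) - 273\right) \frac{1}{9858} = \left(1 - 273\right) \frac{1}{9858} = \left(-272\right) \frac{1}{9858} = - \frac{136}{4929}$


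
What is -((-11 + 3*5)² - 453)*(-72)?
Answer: -31464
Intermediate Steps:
-((-11 + 3*5)² - 453)*(-72) = -((-11 + 15)² - 453)*(-72) = -(4² - 453)*(-72) = -(16 - 453)*(-72) = -(-437)*(-72) = -1*31464 = -31464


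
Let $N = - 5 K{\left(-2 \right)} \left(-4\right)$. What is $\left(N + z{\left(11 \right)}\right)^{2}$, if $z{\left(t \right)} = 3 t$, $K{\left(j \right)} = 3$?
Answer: $8649$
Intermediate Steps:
$N = 60$ ($N = \left(-5\right) 3 \left(-4\right) = \left(-15\right) \left(-4\right) = 60$)
$\left(N + z{\left(11 \right)}\right)^{2} = \left(60 + 3 \cdot 11\right)^{2} = \left(60 + 33\right)^{2} = 93^{2} = 8649$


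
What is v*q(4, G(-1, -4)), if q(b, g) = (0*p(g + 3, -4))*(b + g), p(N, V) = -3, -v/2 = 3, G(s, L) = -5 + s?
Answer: 0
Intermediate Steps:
v = -6 (v = -2*3 = -6)
q(b, g) = 0 (q(b, g) = (0*(-3))*(b + g) = 0*(b + g) = 0)
v*q(4, G(-1, -4)) = -6*0 = 0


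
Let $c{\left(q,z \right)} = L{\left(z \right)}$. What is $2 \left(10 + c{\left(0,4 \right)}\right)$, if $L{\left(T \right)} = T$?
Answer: $28$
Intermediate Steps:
$c{\left(q,z \right)} = z$
$2 \left(10 + c{\left(0,4 \right)}\right) = 2 \left(10 + 4\right) = 2 \cdot 14 = 28$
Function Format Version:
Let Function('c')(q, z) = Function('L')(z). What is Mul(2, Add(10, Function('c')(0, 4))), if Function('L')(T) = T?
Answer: 28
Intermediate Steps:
Function('c')(q, z) = z
Mul(2, Add(10, Function('c')(0, 4))) = Mul(2, Add(10, 4)) = Mul(2, 14) = 28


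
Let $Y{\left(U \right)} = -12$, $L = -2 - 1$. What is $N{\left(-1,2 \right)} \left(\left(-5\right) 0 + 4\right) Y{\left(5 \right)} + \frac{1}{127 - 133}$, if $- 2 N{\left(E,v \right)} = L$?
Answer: $- \frac{433}{6} \approx -72.167$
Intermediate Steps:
$L = -3$ ($L = -2 - 1 = -3$)
$N{\left(E,v \right)} = \frac{3}{2}$ ($N{\left(E,v \right)} = \left(- \frac{1}{2}\right) \left(-3\right) = \frac{3}{2}$)
$N{\left(-1,2 \right)} \left(\left(-5\right) 0 + 4\right) Y{\left(5 \right)} + \frac{1}{127 - 133} = \frac{3 \left(\left(-5\right) 0 + 4\right)}{2} \left(-12\right) + \frac{1}{127 - 133} = \frac{3 \left(0 + 4\right)}{2} \left(-12\right) + \frac{1}{-6} = \frac{3}{2} \cdot 4 \left(-12\right) - \frac{1}{6} = 6 \left(-12\right) - \frac{1}{6} = -72 - \frac{1}{6} = - \frac{433}{6}$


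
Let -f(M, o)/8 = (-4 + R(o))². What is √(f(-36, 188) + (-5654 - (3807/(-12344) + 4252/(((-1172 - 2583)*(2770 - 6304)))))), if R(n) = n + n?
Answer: I*√1866091489085756408969734590/40951744620 ≈ 1054.9*I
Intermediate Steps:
R(n) = 2*n
f(M, o) = -8*(-4 + 2*o)²
√(f(-36, 188) + (-5654 - (3807/(-12344) + 4252/(((-1172 - 2583)*(2770 - 6304)))))) = √(-32*(-2 + 188)² + (-5654 - (3807/(-12344) + 4252/(((-1172 - 2583)*(2770 - 6304)))))) = √(-32*186² + (-5654 - (3807*(-1/12344) + 4252/((-3755*(-3534)))))) = √(-32*34596 + (-5654 - (-3807/12344 + 4252/13270170))) = √(-1107072 + (-5654 - (-3807/12344 + 4252*(1/13270170)))) = √(-1107072 + (-5654 - (-3807/12344 + 2126/6635085))) = √(-1107072 + (-5654 - 1*(-25233525251/81903489240))) = √(-1107072 + (-5654 + 25233525251/81903489240)) = √(-1107072 - 463057094637709/81903489240) = √(-91136116734542989/81903489240) = I*√1866091489085756408969734590/40951744620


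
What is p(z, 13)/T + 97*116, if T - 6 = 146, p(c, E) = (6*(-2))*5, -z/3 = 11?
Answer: 427561/38 ≈ 11252.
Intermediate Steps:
z = -33 (z = -3*11 = -33)
p(c, E) = -60 (p(c, E) = -12*5 = -60)
T = 152 (T = 6 + 146 = 152)
p(z, 13)/T + 97*116 = -60/152 + 97*116 = -60*1/152 + 11252 = -15/38 + 11252 = 427561/38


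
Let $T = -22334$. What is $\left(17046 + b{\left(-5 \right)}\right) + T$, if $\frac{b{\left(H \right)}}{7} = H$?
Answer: $-5323$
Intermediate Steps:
$b{\left(H \right)} = 7 H$
$\left(17046 + b{\left(-5 \right)}\right) + T = \left(17046 + 7 \left(-5\right)\right) - 22334 = \left(17046 - 35\right) - 22334 = 17011 - 22334 = -5323$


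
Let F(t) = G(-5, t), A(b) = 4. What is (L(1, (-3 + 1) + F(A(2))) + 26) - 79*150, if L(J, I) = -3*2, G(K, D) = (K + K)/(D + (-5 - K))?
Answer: -11830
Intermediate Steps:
G(K, D) = 2*K/(-5 + D - K) (G(K, D) = (2*K)/(-5 + D - K) = 2*K/(-5 + D - K))
F(t) = -10/t (F(t) = 2*(-5)/(-5 + t - 1*(-5)) = 2*(-5)/(-5 + t + 5) = 2*(-5)/t = -10/t)
L(J, I) = -6
(L(1, (-3 + 1) + F(A(2))) + 26) - 79*150 = (-6 + 26) - 79*150 = 20 - 11850 = -11830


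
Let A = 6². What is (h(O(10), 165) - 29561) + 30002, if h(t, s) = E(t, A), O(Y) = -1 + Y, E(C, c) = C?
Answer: 450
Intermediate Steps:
A = 36
h(t, s) = t
(h(O(10), 165) - 29561) + 30002 = ((-1 + 10) - 29561) + 30002 = (9 - 29561) + 30002 = -29552 + 30002 = 450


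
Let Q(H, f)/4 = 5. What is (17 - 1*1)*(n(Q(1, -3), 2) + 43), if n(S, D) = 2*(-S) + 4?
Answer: 112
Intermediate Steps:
Q(H, f) = 20 (Q(H, f) = 4*5 = 20)
n(S, D) = 4 - 2*S (n(S, D) = -2*S + 4 = 4 - 2*S)
(17 - 1*1)*(n(Q(1, -3), 2) + 43) = (17 - 1*1)*((4 - 2*20) + 43) = (17 - 1)*((4 - 40) + 43) = 16*(-36 + 43) = 16*7 = 112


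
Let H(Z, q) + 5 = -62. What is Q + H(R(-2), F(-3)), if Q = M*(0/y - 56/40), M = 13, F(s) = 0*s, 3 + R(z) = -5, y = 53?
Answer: -426/5 ≈ -85.200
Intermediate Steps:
R(z) = -8 (R(z) = -3 - 5 = -8)
F(s) = 0
H(Z, q) = -67 (H(Z, q) = -5 - 62 = -67)
Q = -91/5 (Q = 13*(0/53 - 56/40) = 13*(0*(1/53) - 56*1/40) = 13*(0 - 7/5) = 13*(-7/5) = -91/5 ≈ -18.200)
Q + H(R(-2), F(-3)) = -91/5 - 67 = -426/5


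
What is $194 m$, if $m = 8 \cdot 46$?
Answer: $71392$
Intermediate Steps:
$m = 368$
$194 m = 194 \cdot 368 = 71392$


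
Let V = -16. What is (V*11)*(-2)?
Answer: 352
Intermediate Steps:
(V*11)*(-2) = -16*11*(-2) = -176*(-2) = 352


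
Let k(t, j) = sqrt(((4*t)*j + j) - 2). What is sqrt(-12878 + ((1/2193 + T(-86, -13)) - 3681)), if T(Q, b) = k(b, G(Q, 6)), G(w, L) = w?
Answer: sqrt(-79636351998 + 19236996*sqrt(274))/2193 ≈ 128.42*I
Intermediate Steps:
k(t, j) = sqrt(-2 + j + 4*j*t) (k(t, j) = sqrt((4*j*t + j) - 2) = sqrt((j + 4*j*t) - 2) = sqrt(-2 + j + 4*j*t))
T(Q, b) = sqrt(-2 + Q + 4*Q*b)
sqrt(-12878 + ((1/2193 + T(-86, -13)) - 3681)) = sqrt(-12878 + ((1/2193 + sqrt(-2 - 86 + 4*(-86)*(-13))) - 3681)) = sqrt(-12878 + ((1/2193 + sqrt(-2 - 86 + 4472)) - 3681)) = sqrt(-12878 + ((1/2193 + sqrt(4384)) - 3681)) = sqrt(-12878 + ((1/2193 + 4*sqrt(274)) - 3681)) = sqrt(-12878 + (-8072432/2193 + 4*sqrt(274))) = sqrt(-36313886/2193 + 4*sqrt(274))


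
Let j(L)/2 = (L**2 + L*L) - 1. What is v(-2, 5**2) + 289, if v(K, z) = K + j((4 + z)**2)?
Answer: 2829409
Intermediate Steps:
j(L) = -2 + 4*L**2 (j(L) = 2*((L**2 + L*L) - 1) = 2*((L**2 + L**2) - 1) = 2*(2*L**2 - 1) = 2*(-1 + 2*L**2) = -2 + 4*L**2)
v(K, z) = -2 + K + 4*(4 + z)**4 (v(K, z) = K + (-2 + 4*((4 + z)**2)**2) = K + (-2 + 4*(4 + z)**4) = -2 + K + 4*(4 + z)**4)
v(-2, 5**2) + 289 = (-2 - 2 + 4*(4 + 5**2)**4) + 289 = (-2 - 2 + 4*(4 + 25)**4) + 289 = (-2 - 2 + 4*29**4) + 289 = (-2 - 2 + 4*707281) + 289 = (-2 - 2 + 2829124) + 289 = 2829120 + 289 = 2829409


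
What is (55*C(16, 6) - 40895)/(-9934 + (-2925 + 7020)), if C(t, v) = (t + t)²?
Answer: -15425/5839 ≈ -2.6417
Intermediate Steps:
C(t, v) = 4*t² (C(t, v) = (2*t)² = 4*t²)
(55*C(16, 6) - 40895)/(-9934 + (-2925 + 7020)) = (55*(4*16²) - 40895)/(-9934 + (-2925 + 7020)) = (55*(4*256) - 40895)/(-9934 + 4095) = (55*1024 - 40895)/(-5839) = (56320 - 40895)*(-1/5839) = 15425*(-1/5839) = -15425/5839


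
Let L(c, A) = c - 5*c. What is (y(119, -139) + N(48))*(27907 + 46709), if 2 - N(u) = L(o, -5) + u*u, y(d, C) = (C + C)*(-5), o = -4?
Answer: -69243648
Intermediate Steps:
L(c, A) = -4*c
y(d, C) = -10*C (y(d, C) = (2*C)*(-5) = -10*C)
N(u) = -14 - u² (N(u) = 2 - (-4*(-4) + u*u) = 2 - (16 + u²) = 2 + (-16 - u²) = -14 - u²)
(y(119, -139) + N(48))*(27907 + 46709) = (-10*(-139) + (-14 - 1*48²))*(27907 + 46709) = (1390 + (-14 - 1*2304))*74616 = (1390 + (-14 - 2304))*74616 = (1390 - 2318)*74616 = -928*74616 = -69243648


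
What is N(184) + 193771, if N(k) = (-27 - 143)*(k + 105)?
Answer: 144641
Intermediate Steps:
N(k) = -17850 - 170*k (N(k) = -170*(105 + k) = -17850 - 170*k)
N(184) + 193771 = (-17850 - 170*184) + 193771 = (-17850 - 31280) + 193771 = -49130 + 193771 = 144641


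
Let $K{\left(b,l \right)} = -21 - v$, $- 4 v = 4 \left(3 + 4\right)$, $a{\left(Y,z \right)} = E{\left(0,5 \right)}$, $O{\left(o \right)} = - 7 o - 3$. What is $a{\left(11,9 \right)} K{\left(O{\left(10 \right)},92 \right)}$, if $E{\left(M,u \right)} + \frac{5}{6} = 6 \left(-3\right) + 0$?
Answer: $\frac{791}{3} \approx 263.67$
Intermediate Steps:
$E{\left(M,u \right)} = - \frac{113}{6}$ ($E{\left(M,u \right)} = - \frac{5}{6} + \left(6 \left(-3\right) + 0\right) = - \frac{5}{6} + \left(-18 + 0\right) = - \frac{5}{6} - 18 = - \frac{113}{6}$)
$O{\left(o \right)} = -3 - 7 o$
$a{\left(Y,z \right)} = - \frac{113}{6}$
$v = -7$ ($v = - \frac{4 \left(3 + 4\right)}{4} = - \frac{4 \cdot 7}{4} = \left(- \frac{1}{4}\right) 28 = -7$)
$K{\left(b,l \right)} = -14$ ($K{\left(b,l \right)} = -21 - -7 = -21 + 7 = -14$)
$a{\left(11,9 \right)} K{\left(O{\left(10 \right)},92 \right)} = \left(- \frac{113}{6}\right) \left(-14\right) = \frac{791}{3}$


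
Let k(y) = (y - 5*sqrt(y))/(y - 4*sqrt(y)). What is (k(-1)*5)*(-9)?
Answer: -945/17 - 45*I/17 ≈ -55.588 - 2.6471*I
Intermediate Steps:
k(y) = (y - 5*sqrt(y))/(y - 4*sqrt(y))
(k(-1)*5)*(-9) = (((-1*(-1) + 5*sqrt(-1))/(-1*(-1) + 4*sqrt(-1)))*5)*(-9) = (((1 + 5*I)/(1 + 4*I))*5)*(-9) = ((((1 - 4*I)/17)*(1 + 5*I))*5)*(-9) = (((1 - 4*I)*(1 + 5*I)/17)*5)*(-9) = (5*(1 - 4*I)*(1 + 5*I)/17)*(-9) = -45*(1 - 4*I)*(1 + 5*I)/17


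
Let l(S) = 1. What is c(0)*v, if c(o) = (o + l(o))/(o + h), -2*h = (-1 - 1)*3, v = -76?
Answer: -76/3 ≈ -25.333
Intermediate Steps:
h = 3 (h = -(-1 - 1)*3/2 = -(-1)*3 = -1/2*(-6) = 3)
c(o) = (1 + o)/(3 + o) (c(o) = (o + 1)/(o + 3) = (1 + o)/(3 + o))
c(0)*v = ((1 + 0)/(3 + 0))*(-76) = (1/3)*(-76) = -76/3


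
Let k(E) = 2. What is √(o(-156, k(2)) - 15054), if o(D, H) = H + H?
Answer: 5*I*√602 ≈ 122.68*I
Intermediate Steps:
o(D, H) = 2*H
√(o(-156, k(2)) - 15054) = √(2*2 - 15054) = √(4 - 15054) = √(-15050) = 5*I*√602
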